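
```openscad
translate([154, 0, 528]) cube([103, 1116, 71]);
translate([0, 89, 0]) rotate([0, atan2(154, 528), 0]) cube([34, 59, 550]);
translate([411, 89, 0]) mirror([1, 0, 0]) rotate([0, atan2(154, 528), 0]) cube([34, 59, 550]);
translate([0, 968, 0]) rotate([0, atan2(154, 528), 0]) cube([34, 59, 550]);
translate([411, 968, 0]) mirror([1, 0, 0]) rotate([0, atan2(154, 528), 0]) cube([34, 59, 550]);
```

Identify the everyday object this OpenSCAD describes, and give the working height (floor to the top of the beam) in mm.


A sawhorse. The overall height is 599 mm.

A beam across two mirrored pairs of raked legs — a sawhorse. The beam's underside is at z = 528 (matching the legs' vertical rise in atan2(154, 528)) and the beam is 71 mm tall, so its top is at 528 + 71 = 599 mm. The raked legs top out at the beam's underside, so that is the highest point.


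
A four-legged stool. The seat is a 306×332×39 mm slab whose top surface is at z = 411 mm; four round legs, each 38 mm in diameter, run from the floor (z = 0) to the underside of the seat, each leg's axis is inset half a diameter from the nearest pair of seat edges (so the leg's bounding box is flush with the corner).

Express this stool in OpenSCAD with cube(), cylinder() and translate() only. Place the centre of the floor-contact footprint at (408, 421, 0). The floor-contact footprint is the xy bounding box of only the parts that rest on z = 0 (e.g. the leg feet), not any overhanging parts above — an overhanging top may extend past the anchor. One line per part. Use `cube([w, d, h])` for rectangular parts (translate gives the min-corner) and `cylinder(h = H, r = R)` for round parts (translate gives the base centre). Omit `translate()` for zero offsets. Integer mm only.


translate([255, 255, 372]) cube([306, 332, 39]);
translate([274, 274, 0]) cylinder(h = 372, r = 19);
translate([542, 274, 0]) cylinder(h = 372, r = 19);
translate([274, 568, 0]) cylinder(h = 372, r = 19);
translate([542, 568, 0]) cylinder(h = 372, r = 19);


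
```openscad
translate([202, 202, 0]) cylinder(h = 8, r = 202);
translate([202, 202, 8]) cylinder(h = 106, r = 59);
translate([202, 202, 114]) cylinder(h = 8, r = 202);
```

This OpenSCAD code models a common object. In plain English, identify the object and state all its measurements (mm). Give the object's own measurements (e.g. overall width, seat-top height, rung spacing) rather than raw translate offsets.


A spool: two coaxial disc flanges of radius 202 mm and thickness 8 mm, joined by a core cylinder of radius 59 mm and height 106 mm. The lower flange rests on z = 0 and the three cylinders share a vertical axis.


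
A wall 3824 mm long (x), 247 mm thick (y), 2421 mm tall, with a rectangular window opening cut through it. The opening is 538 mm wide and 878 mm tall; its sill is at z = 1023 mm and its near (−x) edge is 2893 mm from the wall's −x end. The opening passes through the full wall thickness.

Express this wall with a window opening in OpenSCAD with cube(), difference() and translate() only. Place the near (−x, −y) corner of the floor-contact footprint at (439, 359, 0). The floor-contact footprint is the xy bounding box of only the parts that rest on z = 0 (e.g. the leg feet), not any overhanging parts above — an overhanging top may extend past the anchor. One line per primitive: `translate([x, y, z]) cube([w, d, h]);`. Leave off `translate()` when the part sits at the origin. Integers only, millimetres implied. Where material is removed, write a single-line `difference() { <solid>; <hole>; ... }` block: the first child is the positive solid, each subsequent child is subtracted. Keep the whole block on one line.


difference() { translate([439, 359, 0]) cube([3824, 247, 2421]); translate([3332, 359, 1023]) cube([538, 247, 878]); }


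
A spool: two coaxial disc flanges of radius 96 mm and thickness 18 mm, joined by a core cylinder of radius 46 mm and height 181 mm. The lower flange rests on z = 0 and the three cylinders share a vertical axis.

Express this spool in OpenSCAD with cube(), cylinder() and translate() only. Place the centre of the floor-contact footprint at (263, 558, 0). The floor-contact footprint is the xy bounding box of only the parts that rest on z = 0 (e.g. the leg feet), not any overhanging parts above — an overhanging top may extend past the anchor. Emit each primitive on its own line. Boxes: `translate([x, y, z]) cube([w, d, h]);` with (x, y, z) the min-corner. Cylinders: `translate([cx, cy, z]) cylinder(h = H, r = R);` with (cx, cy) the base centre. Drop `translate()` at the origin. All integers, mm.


translate([263, 558, 0]) cylinder(h = 18, r = 96);
translate([263, 558, 18]) cylinder(h = 181, r = 46);
translate([263, 558, 199]) cylinder(h = 18, r = 96);


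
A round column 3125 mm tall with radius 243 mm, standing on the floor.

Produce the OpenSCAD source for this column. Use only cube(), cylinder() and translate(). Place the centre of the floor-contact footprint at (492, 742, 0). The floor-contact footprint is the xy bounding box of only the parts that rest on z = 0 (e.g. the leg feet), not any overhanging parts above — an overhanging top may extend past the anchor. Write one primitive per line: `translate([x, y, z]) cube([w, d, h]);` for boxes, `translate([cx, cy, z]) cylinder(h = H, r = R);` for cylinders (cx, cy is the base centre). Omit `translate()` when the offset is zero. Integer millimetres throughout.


translate([492, 742, 0]) cylinder(h = 3125, r = 243);


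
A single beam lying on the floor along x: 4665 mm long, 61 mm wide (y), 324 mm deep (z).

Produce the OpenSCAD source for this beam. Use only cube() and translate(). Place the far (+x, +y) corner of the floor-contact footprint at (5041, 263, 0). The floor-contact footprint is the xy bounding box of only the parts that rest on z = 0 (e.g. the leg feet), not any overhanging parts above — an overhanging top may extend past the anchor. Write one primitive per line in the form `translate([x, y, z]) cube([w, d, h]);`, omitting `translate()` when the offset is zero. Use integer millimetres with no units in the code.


translate([376, 202, 0]) cube([4665, 61, 324]);


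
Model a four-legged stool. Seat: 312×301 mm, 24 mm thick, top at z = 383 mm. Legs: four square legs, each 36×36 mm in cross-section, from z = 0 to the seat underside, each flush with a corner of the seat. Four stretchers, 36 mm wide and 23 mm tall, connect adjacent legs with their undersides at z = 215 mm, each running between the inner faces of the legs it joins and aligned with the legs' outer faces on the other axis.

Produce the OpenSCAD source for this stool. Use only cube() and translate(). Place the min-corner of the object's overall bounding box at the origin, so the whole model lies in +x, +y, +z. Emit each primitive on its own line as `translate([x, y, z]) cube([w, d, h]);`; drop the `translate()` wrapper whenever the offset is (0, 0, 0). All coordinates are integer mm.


translate([0, 0, 359]) cube([312, 301, 24]);
cube([36, 36, 359]);
translate([276, 0, 0]) cube([36, 36, 359]);
translate([0, 265, 0]) cube([36, 36, 359]);
translate([276, 265, 0]) cube([36, 36, 359]);
translate([36, 0, 215]) cube([240, 36, 23]);
translate([36, 265, 215]) cube([240, 36, 23]);
translate([0, 36, 215]) cube([36, 229, 23]);
translate([276, 36, 215]) cube([36, 229, 23]);


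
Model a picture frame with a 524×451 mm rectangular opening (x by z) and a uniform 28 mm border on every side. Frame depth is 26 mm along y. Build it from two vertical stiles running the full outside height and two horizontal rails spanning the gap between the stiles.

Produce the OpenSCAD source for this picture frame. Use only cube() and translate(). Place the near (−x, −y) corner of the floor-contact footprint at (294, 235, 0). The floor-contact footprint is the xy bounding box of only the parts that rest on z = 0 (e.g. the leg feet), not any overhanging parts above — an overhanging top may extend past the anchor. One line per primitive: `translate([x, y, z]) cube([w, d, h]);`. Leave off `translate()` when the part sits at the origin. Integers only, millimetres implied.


translate([294, 235, 0]) cube([28, 26, 507]);
translate([846, 235, 0]) cube([28, 26, 507]);
translate([322, 235, 0]) cube([524, 26, 28]);
translate([322, 235, 479]) cube([524, 26, 28]);


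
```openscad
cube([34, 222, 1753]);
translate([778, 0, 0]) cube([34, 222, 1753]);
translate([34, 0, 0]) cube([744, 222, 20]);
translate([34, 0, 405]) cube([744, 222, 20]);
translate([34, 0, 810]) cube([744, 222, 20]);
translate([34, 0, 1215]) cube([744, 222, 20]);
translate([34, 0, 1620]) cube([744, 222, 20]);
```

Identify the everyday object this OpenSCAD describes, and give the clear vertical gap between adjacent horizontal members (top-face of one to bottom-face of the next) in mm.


A bookshelf. The clear shelf gap is 385 mm.

Two tall side panels with 5 horizontal boards between them — a bookshelf. The first two shelf undersides are at z = 0 and z = 405; with shelf thickness 20, the clear gap is 405 − 0 − 20 = 385 mm.


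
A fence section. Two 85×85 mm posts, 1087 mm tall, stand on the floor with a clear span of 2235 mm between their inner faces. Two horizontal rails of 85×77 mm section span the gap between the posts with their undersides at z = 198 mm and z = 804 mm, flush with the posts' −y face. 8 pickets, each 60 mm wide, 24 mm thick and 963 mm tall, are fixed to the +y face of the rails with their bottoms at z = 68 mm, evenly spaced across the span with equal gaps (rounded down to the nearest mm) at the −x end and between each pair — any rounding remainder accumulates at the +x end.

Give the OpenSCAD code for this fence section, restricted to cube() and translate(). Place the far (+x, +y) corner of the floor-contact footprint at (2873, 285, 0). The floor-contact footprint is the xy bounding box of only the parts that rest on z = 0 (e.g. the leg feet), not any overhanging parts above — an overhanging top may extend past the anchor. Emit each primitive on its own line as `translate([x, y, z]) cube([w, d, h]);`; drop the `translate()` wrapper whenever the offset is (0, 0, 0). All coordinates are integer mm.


translate([468, 200, 0]) cube([85, 85, 1087]);
translate([2788, 200, 0]) cube([85, 85, 1087]);
translate([553, 200, 198]) cube([2235, 85, 77]);
translate([553, 200, 804]) cube([2235, 85, 77]);
translate([748, 285, 68]) cube([60, 24, 963]);
translate([1003, 285, 68]) cube([60, 24, 963]);
translate([1258, 285, 68]) cube([60, 24, 963]);
translate([1513, 285, 68]) cube([60, 24, 963]);
translate([1768, 285, 68]) cube([60, 24, 963]);
translate([2023, 285, 68]) cube([60, 24, 963]);
translate([2278, 285, 68]) cube([60, 24, 963]);
translate([2533, 285, 68]) cube([60, 24, 963]);


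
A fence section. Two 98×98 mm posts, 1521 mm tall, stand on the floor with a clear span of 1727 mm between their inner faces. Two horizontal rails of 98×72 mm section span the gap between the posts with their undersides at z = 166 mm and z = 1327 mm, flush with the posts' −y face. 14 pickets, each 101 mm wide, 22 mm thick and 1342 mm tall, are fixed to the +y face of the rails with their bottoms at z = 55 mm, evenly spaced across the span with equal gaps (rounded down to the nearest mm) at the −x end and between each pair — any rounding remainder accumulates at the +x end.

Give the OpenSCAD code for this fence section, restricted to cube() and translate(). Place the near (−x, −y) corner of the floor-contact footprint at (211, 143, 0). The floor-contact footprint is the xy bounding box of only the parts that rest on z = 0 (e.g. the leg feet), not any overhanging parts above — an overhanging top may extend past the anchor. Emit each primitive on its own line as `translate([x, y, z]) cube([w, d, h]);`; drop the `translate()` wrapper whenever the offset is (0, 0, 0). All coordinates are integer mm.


translate([211, 143, 0]) cube([98, 98, 1521]);
translate([2036, 143, 0]) cube([98, 98, 1521]);
translate([309, 143, 166]) cube([1727, 98, 72]);
translate([309, 143, 1327]) cube([1727, 98, 72]);
translate([329, 241, 55]) cube([101, 22, 1342]);
translate([450, 241, 55]) cube([101, 22, 1342]);
translate([571, 241, 55]) cube([101, 22, 1342]);
translate([692, 241, 55]) cube([101, 22, 1342]);
translate([813, 241, 55]) cube([101, 22, 1342]);
translate([934, 241, 55]) cube([101, 22, 1342]);
translate([1055, 241, 55]) cube([101, 22, 1342]);
translate([1176, 241, 55]) cube([101, 22, 1342]);
translate([1297, 241, 55]) cube([101, 22, 1342]);
translate([1418, 241, 55]) cube([101, 22, 1342]);
translate([1539, 241, 55]) cube([101, 22, 1342]);
translate([1660, 241, 55]) cube([101, 22, 1342]);
translate([1781, 241, 55]) cube([101, 22, 1342]);
translate([1902, 241, 55]) cube([101, 22, 1342]);


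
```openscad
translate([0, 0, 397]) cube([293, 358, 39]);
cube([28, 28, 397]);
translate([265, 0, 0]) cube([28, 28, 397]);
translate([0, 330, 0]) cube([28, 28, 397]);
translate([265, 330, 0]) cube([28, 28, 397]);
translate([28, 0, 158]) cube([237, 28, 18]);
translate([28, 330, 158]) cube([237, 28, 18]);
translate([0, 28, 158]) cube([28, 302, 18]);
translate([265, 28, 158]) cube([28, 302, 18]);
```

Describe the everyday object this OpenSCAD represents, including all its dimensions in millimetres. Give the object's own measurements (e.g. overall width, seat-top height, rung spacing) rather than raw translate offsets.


A simple wooden stool: a rectangular seat 293 mm (x) by 358 mm (y), 39 mm thick, top face at z = 436 mm, on four square legs, each 28×28 mm in cross-section. The legs rest on z = 0, each flush with a corner of the seat. Four stretchers, 28 mm wide and 18 mm tall, connect adjacent legs with their undersides at z = 158 mm, each running between the inner faces of the legs it joins and aligned with the legs' outer faces on the other axis.


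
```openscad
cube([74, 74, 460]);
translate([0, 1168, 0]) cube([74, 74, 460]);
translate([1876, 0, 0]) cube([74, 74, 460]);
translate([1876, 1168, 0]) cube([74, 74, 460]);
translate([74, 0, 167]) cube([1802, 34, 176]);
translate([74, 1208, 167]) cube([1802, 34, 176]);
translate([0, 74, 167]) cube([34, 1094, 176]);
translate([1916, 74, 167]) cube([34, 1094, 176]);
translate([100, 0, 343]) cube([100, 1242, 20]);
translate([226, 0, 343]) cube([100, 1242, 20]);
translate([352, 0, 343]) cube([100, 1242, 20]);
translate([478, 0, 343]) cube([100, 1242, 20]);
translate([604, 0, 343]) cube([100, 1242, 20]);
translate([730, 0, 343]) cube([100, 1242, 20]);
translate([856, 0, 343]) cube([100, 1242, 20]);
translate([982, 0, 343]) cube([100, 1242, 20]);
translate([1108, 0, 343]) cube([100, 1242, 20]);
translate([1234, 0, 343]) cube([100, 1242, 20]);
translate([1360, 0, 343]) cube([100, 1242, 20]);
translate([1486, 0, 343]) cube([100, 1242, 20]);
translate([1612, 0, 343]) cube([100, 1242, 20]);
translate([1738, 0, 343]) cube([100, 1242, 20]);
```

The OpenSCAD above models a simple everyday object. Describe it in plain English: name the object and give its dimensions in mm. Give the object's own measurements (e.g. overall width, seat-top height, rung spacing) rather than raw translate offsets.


A bed frame 1950 mm long (x) by 1242 mm wide (y). Four 74×74 mm corner posts, 460 mm tall, at the corners of the footprint. Four rails of 34 mm thickness and 176 mm height run between adjacent posts with their undersides at z = 167 mm, their outer faces flush with the outside of the frame (the two x-running rails run between the posts' inner faces; the two y-running rails run between the posts' inner faces). 14 slats, each 100 mm wide (x) and 20 mm thick, lie across the top of the two x-running rails, running the full 1242 mm width of the frame in y; along x they sit between the end posts with a 26 mm gap after the −x posts and between neighbouring slats, leaving 38 mm before the +x posts.


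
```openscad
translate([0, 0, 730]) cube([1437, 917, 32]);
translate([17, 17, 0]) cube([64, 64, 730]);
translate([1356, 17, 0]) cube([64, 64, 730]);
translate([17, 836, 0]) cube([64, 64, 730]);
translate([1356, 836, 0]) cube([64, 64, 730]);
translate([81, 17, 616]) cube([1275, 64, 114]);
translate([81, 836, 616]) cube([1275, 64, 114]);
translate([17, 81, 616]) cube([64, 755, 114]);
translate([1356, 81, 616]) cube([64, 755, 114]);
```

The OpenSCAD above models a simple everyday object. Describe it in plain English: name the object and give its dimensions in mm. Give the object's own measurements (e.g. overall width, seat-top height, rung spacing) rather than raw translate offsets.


A table: top 1437 mm (x) × 917 mm (y), 32 mm thick, upper face at z = 762 mm, on four 64×64 mm square legs, each inset 17 mm from the nearest pair of top edges from z = 0 to the bottom of the top. Four apron rails, 64 mm thick and 114 mm tall, run between adjacent legs with their top edges flush with the underside of the top and their outer faces flush with the legs' outer faces.


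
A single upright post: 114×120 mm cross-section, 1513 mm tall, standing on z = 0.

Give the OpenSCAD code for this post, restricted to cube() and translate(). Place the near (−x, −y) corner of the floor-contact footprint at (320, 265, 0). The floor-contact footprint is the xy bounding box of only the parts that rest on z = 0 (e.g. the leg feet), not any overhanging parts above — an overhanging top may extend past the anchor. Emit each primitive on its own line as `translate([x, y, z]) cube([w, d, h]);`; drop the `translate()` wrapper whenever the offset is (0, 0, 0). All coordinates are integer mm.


translate([320, 265, 0]) cube([114, 120, 1513]);


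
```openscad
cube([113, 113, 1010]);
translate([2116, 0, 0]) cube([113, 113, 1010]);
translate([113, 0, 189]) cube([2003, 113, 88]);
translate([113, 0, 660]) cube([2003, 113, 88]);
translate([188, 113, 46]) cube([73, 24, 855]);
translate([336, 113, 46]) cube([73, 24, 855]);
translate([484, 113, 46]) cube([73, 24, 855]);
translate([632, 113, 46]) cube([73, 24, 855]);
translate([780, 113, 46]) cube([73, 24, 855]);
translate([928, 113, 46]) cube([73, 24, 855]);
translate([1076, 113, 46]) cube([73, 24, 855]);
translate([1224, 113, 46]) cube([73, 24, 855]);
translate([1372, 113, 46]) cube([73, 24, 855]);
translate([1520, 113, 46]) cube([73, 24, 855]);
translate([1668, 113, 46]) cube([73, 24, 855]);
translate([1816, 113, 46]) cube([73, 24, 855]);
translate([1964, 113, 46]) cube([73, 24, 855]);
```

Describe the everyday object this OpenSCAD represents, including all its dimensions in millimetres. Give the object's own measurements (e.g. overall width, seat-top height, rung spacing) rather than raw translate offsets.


A fence section. Two 113×113 mm posts, 1010 mm tall, stand on the floor with a clear span of 2003 mm between their inner faces. Two horizontal rails of 113×88 mm section span the gap between the posts with their undersides at z = 189 mm and z = 660 mm, flush with the posts' −y face. 13 pickets, each 73 mm wide, 24 mm thick and 855 mm tall, are fixed to the +y face of the rails with their bottoms at z = 46 mm, spaced across the span with a 75 mm gap after the −x post and between neighbouring pickets, with 79 mm left before the +x post.


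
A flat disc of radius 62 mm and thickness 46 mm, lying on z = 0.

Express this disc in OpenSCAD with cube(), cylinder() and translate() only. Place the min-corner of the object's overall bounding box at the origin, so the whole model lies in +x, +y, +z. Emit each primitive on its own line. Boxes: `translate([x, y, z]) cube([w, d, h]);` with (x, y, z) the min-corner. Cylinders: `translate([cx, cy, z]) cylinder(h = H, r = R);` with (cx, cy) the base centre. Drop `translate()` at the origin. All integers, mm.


translate([62, 62, 0]) cylinder(h = 46, r = 62);


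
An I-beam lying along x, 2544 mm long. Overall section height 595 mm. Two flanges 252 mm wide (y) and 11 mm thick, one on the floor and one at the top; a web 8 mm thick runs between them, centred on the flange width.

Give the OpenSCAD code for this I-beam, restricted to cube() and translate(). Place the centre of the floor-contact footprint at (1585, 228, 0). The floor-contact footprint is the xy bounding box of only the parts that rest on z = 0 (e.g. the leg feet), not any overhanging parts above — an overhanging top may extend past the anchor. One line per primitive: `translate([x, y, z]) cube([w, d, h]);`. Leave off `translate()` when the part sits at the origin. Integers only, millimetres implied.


translate([313, 102, 0]) cube([2544, 252, 11]);
translate([313, 224, 11]) cube([2544, 8, 573]);
translate([313, 102, 584]) cube([2544, 252, 11]);


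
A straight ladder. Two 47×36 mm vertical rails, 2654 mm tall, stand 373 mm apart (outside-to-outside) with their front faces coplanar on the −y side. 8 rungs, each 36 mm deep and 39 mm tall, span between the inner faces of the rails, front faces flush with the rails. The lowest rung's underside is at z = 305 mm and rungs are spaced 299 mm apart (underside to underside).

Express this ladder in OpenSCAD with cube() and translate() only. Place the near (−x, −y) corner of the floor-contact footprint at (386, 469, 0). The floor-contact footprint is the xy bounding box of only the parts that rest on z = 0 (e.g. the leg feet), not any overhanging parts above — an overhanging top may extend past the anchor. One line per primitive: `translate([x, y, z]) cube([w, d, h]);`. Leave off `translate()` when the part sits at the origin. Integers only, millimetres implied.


// rung span = 373 - 2*47 = 279
// rung[k] z = 305 + k*299
translate([386, 469, 0]) cube([47, 36, 2654]);
translate([712, 469, 0]) cube([47, 36, 2654]);
translate([433, 469, 305]) cube([279, 36, 39]);
translate([433, 469, 604]) cube([279, 36, 39]);
translate([433, 469, 903]) cube([279, 36, 39]);
translate([433, 469, 1202]) cube([279, 36, 39]);
translate([433, 469, 1501]) cube([279, 36, 39]);
translate([433, 469, 1800]) cube([279, 36, 39]);
translate([433, 469, 2099]) cube([279, 36, 39]);
translate([433, 469, 2398]) cube([279, 36, 39]);


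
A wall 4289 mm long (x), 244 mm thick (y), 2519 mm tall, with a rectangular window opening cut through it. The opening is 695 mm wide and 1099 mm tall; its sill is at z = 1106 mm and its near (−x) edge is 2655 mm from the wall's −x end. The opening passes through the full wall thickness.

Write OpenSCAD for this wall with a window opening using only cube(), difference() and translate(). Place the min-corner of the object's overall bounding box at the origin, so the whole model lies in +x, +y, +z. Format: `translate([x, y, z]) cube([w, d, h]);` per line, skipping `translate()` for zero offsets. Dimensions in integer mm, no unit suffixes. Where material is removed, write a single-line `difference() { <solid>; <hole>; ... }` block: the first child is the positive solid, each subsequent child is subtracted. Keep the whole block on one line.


difference() { cube([4289, 244, 2519]); translate([2655, 0, 1106]) cube([695, 244, 1099]); }


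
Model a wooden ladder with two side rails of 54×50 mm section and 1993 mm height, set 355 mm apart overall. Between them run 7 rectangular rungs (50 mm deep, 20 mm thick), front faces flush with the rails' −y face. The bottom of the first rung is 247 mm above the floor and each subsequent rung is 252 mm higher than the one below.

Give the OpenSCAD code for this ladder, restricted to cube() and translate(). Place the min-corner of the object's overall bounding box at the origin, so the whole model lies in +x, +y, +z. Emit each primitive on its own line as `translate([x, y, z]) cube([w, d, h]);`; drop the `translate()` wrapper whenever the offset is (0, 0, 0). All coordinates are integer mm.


// rung span = 355 - 2*54 = 247
// rung[k] z = 247 + k*252
cube([54, 50, 1993]);
translate([301, 0, 0]) cube([54, 50, 1993]);
translate([54, 0, 247]) cube([247, 50, 20]);
translate([54, 0, 499]) cube([247, 50, 20]);
translate([54, 0, 751]) cube([247, 50, 20]);
translate([54, 0, 1003]) cube([247, 50, 20]);
translate([54, 0, 1255]) cube([247, 50, 20]);
translate([54, 0, 1507]) cube([247, 50, 20]);
translate([54, 0, 1759]) cube([247, 50, 20]);


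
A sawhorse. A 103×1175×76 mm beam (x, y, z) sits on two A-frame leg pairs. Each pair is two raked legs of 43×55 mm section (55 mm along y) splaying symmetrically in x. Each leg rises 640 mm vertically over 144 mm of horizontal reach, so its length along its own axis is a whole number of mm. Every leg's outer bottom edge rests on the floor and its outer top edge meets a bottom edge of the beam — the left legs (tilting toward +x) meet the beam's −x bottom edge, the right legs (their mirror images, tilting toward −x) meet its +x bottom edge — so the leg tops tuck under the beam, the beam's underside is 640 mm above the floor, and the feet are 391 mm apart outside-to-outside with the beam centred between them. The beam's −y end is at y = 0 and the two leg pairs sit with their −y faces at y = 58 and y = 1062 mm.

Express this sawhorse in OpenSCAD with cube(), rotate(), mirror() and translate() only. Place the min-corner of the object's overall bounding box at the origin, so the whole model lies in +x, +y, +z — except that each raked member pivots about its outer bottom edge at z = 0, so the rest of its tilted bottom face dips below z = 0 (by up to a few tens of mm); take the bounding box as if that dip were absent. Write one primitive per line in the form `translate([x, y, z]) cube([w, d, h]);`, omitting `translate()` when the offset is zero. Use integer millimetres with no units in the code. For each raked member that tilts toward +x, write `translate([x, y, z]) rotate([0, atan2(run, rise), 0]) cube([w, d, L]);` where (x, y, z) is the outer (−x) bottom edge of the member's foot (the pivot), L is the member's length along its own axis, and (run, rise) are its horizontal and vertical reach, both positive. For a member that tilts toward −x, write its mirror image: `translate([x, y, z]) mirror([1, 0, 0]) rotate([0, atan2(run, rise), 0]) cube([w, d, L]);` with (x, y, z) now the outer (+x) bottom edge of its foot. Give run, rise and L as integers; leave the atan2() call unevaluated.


translate([144, 0, 640]) cube([103, 1175, 76]);
translate([0, 58, 0]) rotate([0, atan2(144, 640), 0]) cube([43, 55, 656]);
translate([391, 58, 0]) mirror([1, 0, 0]) rotate([0, atan2(144, 640), 0]) cube([43, 55, 656]);
translate([0, 1062, 0]) rotate([0, atan2(144, 640), 0]) cube([43, 55, 656]);
translate([391, 1062, 0]) mirror([1, 0, 0]) rotate([0, atan2(144, 640), 0]) cube([43, 55, 656]);


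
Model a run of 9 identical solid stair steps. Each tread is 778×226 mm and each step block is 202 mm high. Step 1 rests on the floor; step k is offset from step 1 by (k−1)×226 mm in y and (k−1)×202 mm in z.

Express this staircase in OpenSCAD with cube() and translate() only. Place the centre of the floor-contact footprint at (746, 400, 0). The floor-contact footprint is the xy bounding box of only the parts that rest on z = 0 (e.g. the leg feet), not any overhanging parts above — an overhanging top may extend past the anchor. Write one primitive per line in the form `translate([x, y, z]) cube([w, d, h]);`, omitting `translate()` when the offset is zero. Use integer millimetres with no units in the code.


translate([357, 287, 0]) cube([778, 226, 202]);
translate([357, 513, 202]) cube([778, 226, 202]);
translate([357, 739, 404]) cube([778, 226, 202]);
translate([357, 965, 606]) cube([778, 226, 202]);
translate([357, 1191, 808]) cube([778, 226, 202]);
translate([357, 1417, 1010]) cube([778, 226, 202]);
translate([357, 1643, 1212]) cube([778, 226, 202]);
translate([357, 1869, 1414]) cube([778, 226, 202]);
translate([357, 2095, 1616]) cube([778, 226, 202]);


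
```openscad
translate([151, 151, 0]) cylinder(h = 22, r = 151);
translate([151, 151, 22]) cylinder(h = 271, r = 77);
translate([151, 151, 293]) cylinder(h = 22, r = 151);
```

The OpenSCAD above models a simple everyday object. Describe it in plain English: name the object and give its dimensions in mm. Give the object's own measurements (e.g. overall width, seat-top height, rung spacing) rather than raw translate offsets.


A spool: two coaxial disc flanges of radius 151 mm and thickness 22 mm, joined by a core cylinder of radius 77 mm and height 271 mm. The lower flange rests on z = 0 and the three cylinders share a vertical axis.


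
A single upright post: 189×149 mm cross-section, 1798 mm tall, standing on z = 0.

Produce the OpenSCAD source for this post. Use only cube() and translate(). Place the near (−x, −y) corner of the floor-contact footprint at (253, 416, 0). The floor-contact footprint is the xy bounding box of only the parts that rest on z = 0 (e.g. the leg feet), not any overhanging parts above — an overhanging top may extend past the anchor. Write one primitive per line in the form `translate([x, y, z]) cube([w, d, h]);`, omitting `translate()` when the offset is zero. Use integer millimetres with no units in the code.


translate([253, 416, 0]) cube([189, 149, 1798]);


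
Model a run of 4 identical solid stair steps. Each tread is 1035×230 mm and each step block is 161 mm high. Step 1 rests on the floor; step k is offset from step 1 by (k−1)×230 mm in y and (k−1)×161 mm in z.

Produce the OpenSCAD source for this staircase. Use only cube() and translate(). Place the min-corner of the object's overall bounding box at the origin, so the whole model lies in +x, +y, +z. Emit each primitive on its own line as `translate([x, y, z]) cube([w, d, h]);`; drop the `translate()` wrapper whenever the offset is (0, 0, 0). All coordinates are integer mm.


cube([1035, 230, 161]);
translate([0, 230, 161]) cube([1035, 230, 161]);
translate([0, 460, 322]) cube([1035, 230, 161]);
translate([0, 690, 483]) cube([1035, 230, 161]);


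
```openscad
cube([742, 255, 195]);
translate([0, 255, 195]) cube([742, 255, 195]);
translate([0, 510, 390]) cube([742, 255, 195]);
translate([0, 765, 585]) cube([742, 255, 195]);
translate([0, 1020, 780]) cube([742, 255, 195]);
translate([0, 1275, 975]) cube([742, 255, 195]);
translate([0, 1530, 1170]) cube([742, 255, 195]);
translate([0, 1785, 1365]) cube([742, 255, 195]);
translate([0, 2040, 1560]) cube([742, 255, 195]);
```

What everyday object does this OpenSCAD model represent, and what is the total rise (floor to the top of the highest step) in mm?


A staircase. The total rise is 1755 mm.

9 identical blocks, each offset up and back from the previous — a staircase. Each step is 195 mm tall and there are 9 of them, so the total rise is 9 × 195 = 1755 mm.


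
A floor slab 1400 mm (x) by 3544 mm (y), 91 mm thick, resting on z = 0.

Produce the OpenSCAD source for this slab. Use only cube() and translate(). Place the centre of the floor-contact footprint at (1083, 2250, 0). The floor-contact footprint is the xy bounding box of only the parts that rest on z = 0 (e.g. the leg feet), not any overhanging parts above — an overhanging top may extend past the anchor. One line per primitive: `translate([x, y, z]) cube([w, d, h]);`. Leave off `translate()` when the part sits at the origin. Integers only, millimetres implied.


translate([383, 478, 0]) cube([1400, 3544, 91]);


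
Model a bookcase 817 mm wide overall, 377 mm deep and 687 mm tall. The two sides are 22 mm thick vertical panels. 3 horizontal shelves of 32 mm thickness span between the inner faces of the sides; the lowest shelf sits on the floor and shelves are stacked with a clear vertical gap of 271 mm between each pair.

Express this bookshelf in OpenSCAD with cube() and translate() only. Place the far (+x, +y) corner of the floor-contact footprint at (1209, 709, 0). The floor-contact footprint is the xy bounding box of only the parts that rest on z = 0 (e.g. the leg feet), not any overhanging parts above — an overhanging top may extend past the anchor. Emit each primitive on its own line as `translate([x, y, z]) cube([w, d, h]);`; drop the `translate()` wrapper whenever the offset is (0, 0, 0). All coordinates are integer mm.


translate([392, 332, 0]) cube([22, 377, 687]);
translate([1187, 332, 0]) cube([22, 377, 687]);
translate([414, 332, 0]) cube([773, 377, 32]);
translate([414, 332, 303]) cube([773, 377, 32]);
translate([414, 332, 606]) cube([773, 377, 32]);


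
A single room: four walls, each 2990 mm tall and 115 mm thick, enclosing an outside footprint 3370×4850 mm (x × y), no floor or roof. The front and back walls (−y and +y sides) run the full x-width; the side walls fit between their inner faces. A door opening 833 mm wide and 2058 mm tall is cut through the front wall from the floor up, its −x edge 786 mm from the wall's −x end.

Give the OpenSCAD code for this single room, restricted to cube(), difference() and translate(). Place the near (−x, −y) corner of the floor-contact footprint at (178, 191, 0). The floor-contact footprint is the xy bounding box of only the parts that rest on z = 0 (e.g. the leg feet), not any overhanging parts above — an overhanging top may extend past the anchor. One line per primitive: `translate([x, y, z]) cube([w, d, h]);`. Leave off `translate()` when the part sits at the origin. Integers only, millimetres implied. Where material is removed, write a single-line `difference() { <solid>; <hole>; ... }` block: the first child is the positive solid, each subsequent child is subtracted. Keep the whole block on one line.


difference() { translate([178, 191, 0]) cube([3370, 115, 2990]); translate([964, 191, 0]) cube([833, 115, 2058]); }
translate([178, 4926, 0]) cube([3370, 115, 2990]);
translate([178, 306, 0]) cube([115, 4620, 2990]);
translate([3433, 306, 0]) cube([115, 4620, 2990]);


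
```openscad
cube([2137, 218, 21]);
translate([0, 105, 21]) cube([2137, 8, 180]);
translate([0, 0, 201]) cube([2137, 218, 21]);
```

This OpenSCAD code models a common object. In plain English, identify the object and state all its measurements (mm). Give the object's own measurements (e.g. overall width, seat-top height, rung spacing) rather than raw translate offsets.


An I-beam lying along x, 2137 mm long. Overall section height 222 mm. Two flanges 218 mm wide (y) and 21 mm thick, one on the floor and one at the top; a web 8 mm thick runs between them, centred on the flange width.


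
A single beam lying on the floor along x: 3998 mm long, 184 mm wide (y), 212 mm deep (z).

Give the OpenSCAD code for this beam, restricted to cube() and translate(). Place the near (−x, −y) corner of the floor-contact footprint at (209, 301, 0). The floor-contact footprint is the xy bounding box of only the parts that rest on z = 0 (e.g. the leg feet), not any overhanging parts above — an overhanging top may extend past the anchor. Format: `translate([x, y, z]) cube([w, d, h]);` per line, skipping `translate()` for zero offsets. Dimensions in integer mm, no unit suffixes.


translate([209, 301, 0]) cube([3998, 184, 212]);


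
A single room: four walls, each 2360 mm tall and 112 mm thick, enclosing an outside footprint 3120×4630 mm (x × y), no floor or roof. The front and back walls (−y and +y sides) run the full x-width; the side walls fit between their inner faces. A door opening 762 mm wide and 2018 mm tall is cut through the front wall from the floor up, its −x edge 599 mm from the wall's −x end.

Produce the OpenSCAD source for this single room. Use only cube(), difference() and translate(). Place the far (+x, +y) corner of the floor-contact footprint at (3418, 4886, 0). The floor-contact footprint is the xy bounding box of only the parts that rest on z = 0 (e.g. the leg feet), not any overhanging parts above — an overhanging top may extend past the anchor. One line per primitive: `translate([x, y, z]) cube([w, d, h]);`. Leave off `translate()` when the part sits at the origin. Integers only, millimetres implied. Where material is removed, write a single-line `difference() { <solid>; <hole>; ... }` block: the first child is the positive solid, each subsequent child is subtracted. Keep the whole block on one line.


difference() { translate([298, 256, 0]) cube([3120, 112, 2360]); translate([897, 256, 0]) cube([762, 112, 2018]); }
translate([298, 4774, 0]) cube([3120, 112, 2360]);
translate([298, 368, 0]) cube([112, 4406, 2360]);
translate([3306, 368, 0]) cube([112, 4406, 2360]);


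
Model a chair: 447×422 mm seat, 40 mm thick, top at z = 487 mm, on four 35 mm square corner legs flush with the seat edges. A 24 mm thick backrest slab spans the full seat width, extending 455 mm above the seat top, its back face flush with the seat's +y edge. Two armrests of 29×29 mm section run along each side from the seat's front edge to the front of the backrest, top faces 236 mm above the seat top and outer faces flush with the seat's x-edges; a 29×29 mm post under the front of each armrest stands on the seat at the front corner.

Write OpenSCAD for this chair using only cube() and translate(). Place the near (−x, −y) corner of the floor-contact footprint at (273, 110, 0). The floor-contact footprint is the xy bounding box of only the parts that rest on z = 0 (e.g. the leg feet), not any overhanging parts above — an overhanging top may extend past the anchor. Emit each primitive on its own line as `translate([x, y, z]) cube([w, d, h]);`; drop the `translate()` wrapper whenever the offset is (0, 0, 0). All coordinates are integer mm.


translate([273, 110, 447]) cube([447, 422, 40]);
translate([273, 110, 0]) cube([35, 35, 447]);
translate([685, 110, 0]) cube([35, 35, 447]);
translate([273, 497, 0]) cube([35, 35, 447]);
translate([685, 497, 0]) cube([35, 35, 447]);
translate([273, 508, 487]) cube([447, 24, 455]);
translate([273, 110, 694]) cube([29, 398, 29]);
translate([691, 110, 694]) cube([29, 398, 29]);
translate([273, 110, 487]) cube([29, 29, 207]);
translate([691, 110, 487]) cube([29, 29, 207]);


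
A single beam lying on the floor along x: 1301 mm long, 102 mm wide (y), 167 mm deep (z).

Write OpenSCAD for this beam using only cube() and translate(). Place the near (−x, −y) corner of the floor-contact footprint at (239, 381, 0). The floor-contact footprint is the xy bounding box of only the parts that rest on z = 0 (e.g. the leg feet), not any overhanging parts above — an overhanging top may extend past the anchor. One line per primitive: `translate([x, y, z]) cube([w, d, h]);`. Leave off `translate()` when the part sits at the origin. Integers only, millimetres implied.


translate([239, 381, 0]) cube([1301, 102, 167]);


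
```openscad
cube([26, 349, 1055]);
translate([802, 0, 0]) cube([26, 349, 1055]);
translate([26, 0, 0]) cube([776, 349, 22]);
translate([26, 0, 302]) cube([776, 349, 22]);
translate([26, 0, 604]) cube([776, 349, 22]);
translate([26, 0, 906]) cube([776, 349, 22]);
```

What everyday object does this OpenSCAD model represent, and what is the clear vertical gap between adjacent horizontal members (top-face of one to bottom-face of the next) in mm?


A bookshelf. The clear shelf gap is 280 mm.

Two tall side panels with 4 horizontal boards between them — a bookshelf. The first two shelf undersides are at z = 0 and z = 302; with shelf thickness 22, the clear gap is 302 − 0 − 22 = 280 mm.


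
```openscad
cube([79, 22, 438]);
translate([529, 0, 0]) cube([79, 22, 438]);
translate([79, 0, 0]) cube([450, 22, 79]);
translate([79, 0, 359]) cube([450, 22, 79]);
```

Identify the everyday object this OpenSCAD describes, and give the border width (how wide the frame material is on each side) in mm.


A picture frame. The border width is 79 mm.

Four thin pieces enclosing a rectangular opening — a picture frame. The two full-height stiles are 438 mm tall; the top rail sits at z = 359 and is 79 mm tall, so the border above the opening is 438 − 359 = 79 mm, matching the stile x-width.


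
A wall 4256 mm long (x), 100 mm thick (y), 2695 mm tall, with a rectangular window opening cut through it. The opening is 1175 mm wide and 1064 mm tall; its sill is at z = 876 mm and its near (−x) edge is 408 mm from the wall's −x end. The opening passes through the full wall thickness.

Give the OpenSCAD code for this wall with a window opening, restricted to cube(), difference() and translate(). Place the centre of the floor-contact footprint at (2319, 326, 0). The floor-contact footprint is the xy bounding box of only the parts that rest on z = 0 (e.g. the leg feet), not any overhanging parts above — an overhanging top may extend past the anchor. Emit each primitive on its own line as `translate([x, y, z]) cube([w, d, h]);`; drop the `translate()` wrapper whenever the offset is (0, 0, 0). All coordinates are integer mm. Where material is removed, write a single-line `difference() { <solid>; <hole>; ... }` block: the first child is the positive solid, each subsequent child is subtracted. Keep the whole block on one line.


difference() { translate([191, 276, 0]) cube([4256, 100, 2695]); translate([599, 276, 876]) cube([1175, 100, 1064]); }
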